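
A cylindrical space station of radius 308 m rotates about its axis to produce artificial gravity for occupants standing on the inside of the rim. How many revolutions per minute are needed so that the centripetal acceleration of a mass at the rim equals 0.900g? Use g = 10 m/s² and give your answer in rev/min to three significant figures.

Require ω²r = 0.900g, so ω = √(0.900 × 10.0/308) = 0.1709 rad/s.
In rev/min: ω × 60/(2π) = 0.1709 × 60/(2π) = 1.632 rev/min.

1.63 rev/min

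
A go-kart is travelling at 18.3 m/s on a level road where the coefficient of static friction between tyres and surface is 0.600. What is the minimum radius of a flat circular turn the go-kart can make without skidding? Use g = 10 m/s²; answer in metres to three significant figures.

55.8 m

At the limit, μ_s m g = m v²/r, so r_min = v²/(μ_s g) = (18.3)²/(0.600 × 10.0) = 334.9/6.000 = 55.82 m.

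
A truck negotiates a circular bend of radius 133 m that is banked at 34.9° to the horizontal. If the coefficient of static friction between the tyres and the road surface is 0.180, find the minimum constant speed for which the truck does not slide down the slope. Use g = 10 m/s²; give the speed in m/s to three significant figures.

24.7 m/s

At the minimum speed, friction acts up the slope at its limiting value f = μN. Radially (horizontal, toward centre): N sinθ − μN cosθ = mv²/r. Vertically: N cosθ + μN sinθ = mg.
Dividing: v² = r g (sinθ − μcosθ)/(cosθ + μsinθ).
sinθ − μcosθ = 0.5721 − 0.180×0.8202 = 0.4245; cosθ + μsinθ = 0.8202 + 0.180×0.5721 = 0.9231.
v² = 133 × 10.0 × 0.4245/0.9231 = 611.6 m²/s², so v = 24.73 m/s.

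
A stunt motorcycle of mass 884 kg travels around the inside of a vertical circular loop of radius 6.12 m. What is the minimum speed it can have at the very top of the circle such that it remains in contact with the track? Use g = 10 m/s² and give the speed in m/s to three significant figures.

7.82 m/s

At the highest point the centre is directly below, so both the weight and N act inward: N + mg = mv²/r.
At minimum speed N → 0, so mg = mv_min²/r ⇒ v_min = √(g r) = √(10.0 × 6.12) = 7.823 m/s.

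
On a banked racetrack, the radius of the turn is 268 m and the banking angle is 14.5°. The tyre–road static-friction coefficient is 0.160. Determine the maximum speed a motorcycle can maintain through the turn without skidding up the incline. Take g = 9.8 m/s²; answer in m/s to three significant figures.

33.9 m/s

At the maximum speed, friction acts down the slope at its limiting value f = μN. Radially (horizontal, toward centre): N sinθ + μN cosθ = mv²/r. Vertically: N cosθ − μN sinθ = mg.
Dividing: v² = r g (sinθ + μcosθ)/(cosθ − μsinθ).
sinθ + μcosθ = 0.2504 + 0.160×0.9681 = 0.4053; cosθ − μsinθ = 0.9681 − 0.160×0.2504 = 0.9281.
v² = 268 × 9.8 × 0.4053/0.9281 = 1147 m²/s², so v = 33.87 m/s.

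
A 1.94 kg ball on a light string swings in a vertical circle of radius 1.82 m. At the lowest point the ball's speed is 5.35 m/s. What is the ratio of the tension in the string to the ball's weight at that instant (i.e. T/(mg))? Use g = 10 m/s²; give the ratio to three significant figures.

At the bottom, T − mg = mv²/r, so T = m(v²/r + g) and T/(mg) = v²/(rg) + 1 = (5.35)²/(1.82 × 10.0) + 1 = 1.573 + 1 = 2.573.

2.57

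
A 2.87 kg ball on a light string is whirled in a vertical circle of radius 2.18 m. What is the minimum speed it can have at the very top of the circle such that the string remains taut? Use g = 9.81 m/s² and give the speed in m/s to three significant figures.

4.62 m/s

At the top, both weight mg and T point toward the centre: T + mg = mv²/r.
At minimum speed T → 0, so mg = mv_min²/r ⇒ v_min = √(g r) = √(9.81 × 2.18) = 4.624 m/s.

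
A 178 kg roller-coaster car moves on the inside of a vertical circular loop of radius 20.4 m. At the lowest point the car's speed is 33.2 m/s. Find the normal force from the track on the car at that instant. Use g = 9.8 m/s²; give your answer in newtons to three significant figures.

11400 N

At the lowest point, N points up (toward the centre) and the weight mg points down (away from the centre), so the net inward force is N − mg = mv²/r.
N = m(v²/r + g) = 178 × ((33.2)²/20.4 + 9.8) = 178 × (54.03 + 9.8) = 178 × 63.83 = 11360 N.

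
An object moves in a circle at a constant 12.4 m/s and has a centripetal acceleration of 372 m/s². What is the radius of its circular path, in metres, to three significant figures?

0.413 m

a_c = v²/r ⇒ r = v²/a_c = (12.4)²/372 = 153.8/372 = 0.4133 m.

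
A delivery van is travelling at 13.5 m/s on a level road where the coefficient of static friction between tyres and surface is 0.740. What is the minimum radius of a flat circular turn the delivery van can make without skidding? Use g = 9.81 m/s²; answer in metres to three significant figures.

25.1 m

At the limit, μ_s m g = m v²/r, so r_min = v²/(μ_s g) = (13.5)²/(0.740 × 9.81) = 182.2/7.259 = 25.11 m.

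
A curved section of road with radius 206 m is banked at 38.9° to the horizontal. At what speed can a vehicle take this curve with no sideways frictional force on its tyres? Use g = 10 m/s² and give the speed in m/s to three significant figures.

40.8 m/s

On a frictionless banked curve, N sinθ = mv²/r and N cosθ = mg, so tanθ = v²/(rg).
v = √(r g tanθ) = √(206 × 10.0 × tan 38.9°) = √(206 × 10.0 × 0.8069) = √1662 = 40.77 m/s.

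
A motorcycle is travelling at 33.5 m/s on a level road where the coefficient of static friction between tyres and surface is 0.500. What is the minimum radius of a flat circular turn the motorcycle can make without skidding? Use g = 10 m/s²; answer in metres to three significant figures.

224 m

At the limit, μ_s m g = m v²/r, so r_min = v²/(μ_s g) = (33.5)²/(0.500 × 10.0) = 1122/5.000 = 224.4 m.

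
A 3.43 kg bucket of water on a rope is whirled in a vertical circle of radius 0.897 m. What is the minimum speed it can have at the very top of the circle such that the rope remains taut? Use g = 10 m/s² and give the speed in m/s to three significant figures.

At the top, both weight mg and T point toward the centre: T + mg = mv²/r.
At minimum speed T → 0, so mg = mv_min²/r ⇒ v_min = √(g r) = √(10.0 × 0.897) = 2.995 m/s.

2.99 m/s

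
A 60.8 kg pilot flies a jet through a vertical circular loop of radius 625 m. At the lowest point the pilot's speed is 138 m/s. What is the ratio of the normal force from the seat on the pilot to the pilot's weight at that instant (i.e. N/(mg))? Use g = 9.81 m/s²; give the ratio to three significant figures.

At the bottom, N − mg = mv²/r, so N = m(v²/r + g) and N/(mg) = v²/(rg) + 1 = (138)²/(625 × 9.81) + 1 = 3.106 + 1 = 4.106.

4.11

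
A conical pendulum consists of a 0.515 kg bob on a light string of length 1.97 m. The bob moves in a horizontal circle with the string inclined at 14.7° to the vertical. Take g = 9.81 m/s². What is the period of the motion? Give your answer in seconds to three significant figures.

r = L sinθ = 0.4999 m. From T sinθ = mω²r and T cosθ = mg: tanθ = ω²r/g, so ω² = g tanθ / r = g/(L cosθ).
ω = √(g/(L cosθ)) = √(9.81/(1.97 × 0.9673)) = √5.148 = 2.269 rad/s.
Period = 2π/ω = 2.769 s.

2.77 s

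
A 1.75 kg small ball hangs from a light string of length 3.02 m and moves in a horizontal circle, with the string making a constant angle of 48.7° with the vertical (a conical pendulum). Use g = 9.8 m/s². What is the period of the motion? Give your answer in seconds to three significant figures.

2.83 s

r = L sinθ = 2.269 m. From T sinθ = mω²r and T cosθ = mg: tanθ = ω²r/g, so ω² = g tanθ / r = g/(L cosθ).
ω = √(g/(L cosθ)) = √(9.8/(3.02 × 0.6600)) = √4.917 = 2.217 rad/s.
Period = 2π/ω = 2.834 s.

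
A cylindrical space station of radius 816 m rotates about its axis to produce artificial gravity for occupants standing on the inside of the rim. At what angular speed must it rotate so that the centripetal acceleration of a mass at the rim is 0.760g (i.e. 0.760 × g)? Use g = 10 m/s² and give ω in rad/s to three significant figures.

0.0965 rad/s

Centripetal acceleration a_c = ω²r. Setting ω²r = 0.760g:
ω = √(0.760g / r) = √(0.760 × 10.0 / 816) = √0.009314 = 0.09651 rad/s.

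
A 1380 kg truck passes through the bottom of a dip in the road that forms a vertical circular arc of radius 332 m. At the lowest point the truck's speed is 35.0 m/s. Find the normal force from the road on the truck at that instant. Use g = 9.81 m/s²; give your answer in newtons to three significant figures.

18600 N

At the lowest point, N points up (toward the centre) and the weight mg points down (away from the centre), so the net inward force is N − mg = mv²/r.
N = m(v²/r + g) = 1380 × ((35.0)²/332 + 9.81) = 1380 × (3.690 + 9.81) = 1380 × 13.50 = 18630 N.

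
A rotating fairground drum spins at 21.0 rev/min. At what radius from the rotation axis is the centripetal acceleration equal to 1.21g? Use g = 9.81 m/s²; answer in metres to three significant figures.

ω = 21.0 rev/min × 2π/60 = 2.199 rad/s.
a_c = ω²r = 1.21g ⇒ r = 1.21 × 9.81 / (2.199)² = 11.87/4.836 = 2.454 m.

2.45 m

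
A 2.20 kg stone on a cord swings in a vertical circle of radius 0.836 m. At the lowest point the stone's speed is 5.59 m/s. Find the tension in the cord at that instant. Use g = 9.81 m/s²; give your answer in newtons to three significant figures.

104 N

At the lowest point, T points up (toward the centre) and the weight mg points down (away from the centre), so the net inward force is T − mg = mv²/r.
T = m(v²/r + g) = 2.20 × ((5.59)²/0.836 + 9.81) = 2.20 × (37.38 + 9.81) = 2.20 × 47.19 = 103.8 N.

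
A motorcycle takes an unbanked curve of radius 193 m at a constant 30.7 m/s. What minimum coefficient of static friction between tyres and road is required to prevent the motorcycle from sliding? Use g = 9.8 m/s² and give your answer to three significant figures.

Friction provides the centripetal force: μ_s m g = m v²/r, so μ_s = v²/(g r) = (30.70)²/(9.8 × 193) = 942.5/1891 = 0.4983.

0.498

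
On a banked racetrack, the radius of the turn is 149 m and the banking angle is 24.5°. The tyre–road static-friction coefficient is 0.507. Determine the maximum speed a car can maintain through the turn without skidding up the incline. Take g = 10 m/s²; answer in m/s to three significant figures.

At the maximum speed, friction acts down the slope at its limiting value f = μN. Radially (horizontal, toward centre): N sinθ + μN cosθ = mv²/r. Vertically: N cosθ − μN sinθ = mg.
Dividing: v² = r g (sinθ + μcosθ)/(cosθ − μsinθ).
sinθ + μcosθ = 0.4147 + 0.507×0.9100 = 0.8760; cosθ − μsinθ = 0.9100 − 0.507×0.4147 = 0.6997.
v² = 149 × 10.0 × 0.8760/0.6997 = 1865 m²/s², so v = 43.19 m/s.

43.2 m/s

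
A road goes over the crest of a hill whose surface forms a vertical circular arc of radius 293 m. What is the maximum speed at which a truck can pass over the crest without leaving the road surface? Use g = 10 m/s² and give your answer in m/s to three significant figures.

At the crest the centre of the circle is below the truck, so the net downward (centripetal) force is mg − N = mv²/r.
The truck leaves the road when N → 0, giving v_max = √(g r) = √(10.0 × 293) = 54.13 m/s.

54.1 m/s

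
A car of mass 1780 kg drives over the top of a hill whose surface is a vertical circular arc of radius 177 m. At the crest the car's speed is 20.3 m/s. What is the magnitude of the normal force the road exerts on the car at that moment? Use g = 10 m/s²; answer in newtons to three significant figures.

At the crest the centripetal acceleration points downward (toward the centre of the arc), so mg − N = mv²/r.
N = m(g − v²/r) = 1780 × (10.0 − (20.3)²/177) = 1780 × (10.0 − 2.328) = 1780 × 7.672 = 13660 N.

13700 N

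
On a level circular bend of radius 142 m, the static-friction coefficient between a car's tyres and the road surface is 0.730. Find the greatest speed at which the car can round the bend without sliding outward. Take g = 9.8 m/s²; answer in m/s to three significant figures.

The only inward force on a level bend is static friction, so at the limit f_s = μ_s N = μ_s m g = m v²/r.
Mass cancels: v_max = √(μ_s g r) = √(0.730 × 9.8 × 142) = √1016 = 31.87 m/s.

31.9 m/s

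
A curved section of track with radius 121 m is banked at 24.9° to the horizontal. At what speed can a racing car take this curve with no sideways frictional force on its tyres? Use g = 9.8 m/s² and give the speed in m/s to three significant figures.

23.5 m/s

On a frictionless banked curve, N sinθ = mv²/r and N cosθ = mg, so tanθ = v²/(rg).
v = √(r g tanθ) = √(121 × 9.8 × tan 24.9°) = √(121 × 9.8 × 0.4642) = √550.4 = 23.46 m/s.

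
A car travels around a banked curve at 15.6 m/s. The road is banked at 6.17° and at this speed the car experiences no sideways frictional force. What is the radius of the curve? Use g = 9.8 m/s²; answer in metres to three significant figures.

Frictionless banking: tanθ = v²/(rg), so r = v²/(g tanθ).
r = (15.6)²/(9.8 × tan 6.17°) = 243.4/(9.8 × 0.1081) = 243.4/1.059 = 229.7 m.

230 m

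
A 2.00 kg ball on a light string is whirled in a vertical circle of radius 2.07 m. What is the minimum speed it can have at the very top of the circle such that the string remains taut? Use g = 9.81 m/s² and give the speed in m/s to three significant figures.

At the highest point the centre is directly below, so both the weight and T act inward: T + mg = mv²/r.
At minimum speed T → 0, so mg = mv_min²/r ⇒ v_min = √(g r) = √(9.81 × 2.07) = 4.506 m/s.

4.51 m/s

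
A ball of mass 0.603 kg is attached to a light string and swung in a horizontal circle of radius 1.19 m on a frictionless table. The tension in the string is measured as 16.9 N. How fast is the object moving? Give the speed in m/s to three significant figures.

5.78 m/s

T = m v²/r ⇒ v = √(T r / m) = √(16.9 × 1.19 / 0.603) = √33.35 = 5.775 m/s.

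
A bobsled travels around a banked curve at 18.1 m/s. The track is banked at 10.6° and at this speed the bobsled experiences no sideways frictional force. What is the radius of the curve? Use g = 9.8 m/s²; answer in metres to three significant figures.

Frictionless banking: tanθ = v²/(rg), so r = v²/(g tanθ).
r = (18.1)²/(9.8 × tan 10.6°) = 327.6/(9.8 × 0.1871) = 327.6/1.834 = 178.6 m.

179 m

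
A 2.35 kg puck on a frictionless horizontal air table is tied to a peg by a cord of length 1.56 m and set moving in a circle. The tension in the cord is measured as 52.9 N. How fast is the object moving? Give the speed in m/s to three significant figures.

5.93 m/s

T = m v²/r ⇒ v = √(T r / m) = √(52.9 × 1.56 / 2.35) = √35.12 = 5.926 m/s.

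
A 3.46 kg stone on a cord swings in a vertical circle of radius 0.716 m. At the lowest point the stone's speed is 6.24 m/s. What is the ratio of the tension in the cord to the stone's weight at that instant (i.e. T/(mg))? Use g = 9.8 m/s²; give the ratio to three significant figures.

6.55

At the bottom, T − mg = mv²/r, so T = m(v²/r + g) and T/(mg) = v²/(rg) + 1 = (6.24)²/(0.716 × 9.8) + 1 = 5.549 + 1 = 6.549.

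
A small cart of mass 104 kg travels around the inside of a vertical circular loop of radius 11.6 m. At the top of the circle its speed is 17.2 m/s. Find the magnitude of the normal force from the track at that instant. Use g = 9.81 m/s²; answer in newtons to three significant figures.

At the top, both N and the weight mg point inward (toward the centre), so N + mg = mv²/r.
N = m(v²/r − g) = 104 × ((17.2)²/11.6 − 9.81) = 104 × (25.50 − 9.81) = 104 × 15.69 = 1632 N.

1630 N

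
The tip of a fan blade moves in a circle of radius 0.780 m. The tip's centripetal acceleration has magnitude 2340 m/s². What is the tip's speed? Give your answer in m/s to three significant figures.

a_c = v²/r ⇒ v = √(a_c · r) = √(2340 × 0.780) = √1825 = 42.72 m/s.

42.7 m/s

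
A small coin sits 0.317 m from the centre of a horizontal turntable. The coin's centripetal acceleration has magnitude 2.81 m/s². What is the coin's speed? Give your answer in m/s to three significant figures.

0.944 m/s

a_c = v²/r ⇒ v = √(a_c · r) = √(2.81 × 0.317) = √0.8908 = 0.9438 m/s.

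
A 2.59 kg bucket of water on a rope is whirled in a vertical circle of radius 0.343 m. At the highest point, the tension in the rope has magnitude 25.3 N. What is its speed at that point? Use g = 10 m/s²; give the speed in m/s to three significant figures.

2.60 m/s

At the top, T + mg = mv²/r, so v = √(r(T/m + g)) = √(0.343 × (25.3/2.59 + 10.0)) = √(0.343 × 19.77) = √6.781 = 2.604 m/s.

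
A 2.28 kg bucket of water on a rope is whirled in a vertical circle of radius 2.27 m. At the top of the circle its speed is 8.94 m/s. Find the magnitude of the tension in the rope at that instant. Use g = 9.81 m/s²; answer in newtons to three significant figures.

At the top, both T and the weight mg point inward (toward the centre), so T + mg = mv²/r.
T = m(v²/r − g) = 2.28 × ((8.94)²/2.27 − 9.81) = 2.28 × (35.21 − 9.81) = 2.28 × 25.40 = 57.91 N.

57.9 N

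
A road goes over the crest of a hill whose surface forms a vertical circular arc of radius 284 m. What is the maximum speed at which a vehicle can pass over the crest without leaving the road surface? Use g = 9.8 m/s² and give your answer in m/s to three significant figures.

At the crest the centre of the circle is below the vehicle, so the net downward (centripetal) force is mg − N = mv²/r.
The vehicle leaves the road when N → 0, giving v_max = √(g r) = √(9.8 × 284) = 52.76 m/s.

52.8 m/s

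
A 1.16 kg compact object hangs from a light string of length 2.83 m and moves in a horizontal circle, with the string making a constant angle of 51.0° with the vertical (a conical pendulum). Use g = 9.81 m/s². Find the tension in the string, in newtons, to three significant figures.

18.1 N

Vertically the bob has no acceleration, so T cosθ = mg.
T = mg/cosθ = 1.16 × 9.81 / cos 51.0° = 11.38/0.6293 = 18.08 N.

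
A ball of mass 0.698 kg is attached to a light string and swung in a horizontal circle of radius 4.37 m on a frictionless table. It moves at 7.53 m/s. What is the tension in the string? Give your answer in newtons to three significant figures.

The tension is the only horizontal force, so it supplies the full centripetal force: T = m v²/r = 0.698 × (7.530)²/4.37 = 0.698 × 56.70/4.37 = 9.057 N.

9.06 N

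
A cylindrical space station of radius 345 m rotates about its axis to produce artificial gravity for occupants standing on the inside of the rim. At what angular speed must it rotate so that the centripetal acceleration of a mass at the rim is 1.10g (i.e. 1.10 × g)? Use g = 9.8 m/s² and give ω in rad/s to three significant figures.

Centripetal acceleration a_c = ω²r. Setting ω²r = 1.10g:
ω = √(1.10g / r) = √(1.10 × 9.8 / 345) = √0.03125 = 0.1768 rad/s.

0.177 rad/s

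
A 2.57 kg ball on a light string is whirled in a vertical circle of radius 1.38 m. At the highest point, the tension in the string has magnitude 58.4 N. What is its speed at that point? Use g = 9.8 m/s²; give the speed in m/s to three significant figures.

At the top, T + mg = mv²/r, so v = √(r(T/m + g)) = √(1.38 × (58.4/2.57 + 9.8)) = √(1.38 × 32.52) = √44.88 = 6.699 m/s.

6.70 m/s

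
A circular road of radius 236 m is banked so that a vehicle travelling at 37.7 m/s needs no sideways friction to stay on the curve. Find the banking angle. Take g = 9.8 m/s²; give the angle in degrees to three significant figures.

For a frictionless banked turn: horizontally N sinθ = mv²/r and vertically N cosθ = mg.
Dividing: tanθ = v²/(r g) = (37.7)²/(236 × 9.8) = 1421/2313 = 0.6145.
θ = arctan(0.6145) = 31.57°.

31.6°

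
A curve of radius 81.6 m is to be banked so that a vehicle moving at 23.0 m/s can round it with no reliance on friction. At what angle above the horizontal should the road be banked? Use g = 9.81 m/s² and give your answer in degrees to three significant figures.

For a frictionless banked turn: horizontally N sinθ = mv²/r and vertically N cosθ = mg.
Dividing: tanθ = v²/(r g) = (23.0)²/(81.6 × 9.81) = 529.0/800.5 = 0.6608.
θ = arctan(0.6608) = 33.46°.

33.5°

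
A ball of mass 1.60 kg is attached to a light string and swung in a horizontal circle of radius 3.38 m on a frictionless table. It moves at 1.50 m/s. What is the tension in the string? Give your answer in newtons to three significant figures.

1.07 N

The tension is the only horizontal force, so it supplies the full centripetal force: T = m v²/r = 1.60 × (1.500)²/3.38 = 1.60 × 2.250/3.38 = 1.065 N.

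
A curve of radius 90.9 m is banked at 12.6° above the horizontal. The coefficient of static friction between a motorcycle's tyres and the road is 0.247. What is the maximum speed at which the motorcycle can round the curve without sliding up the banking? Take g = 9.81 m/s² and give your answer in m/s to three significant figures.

At the maximum speed, friction acts down the slope at its limiting value f = μN. Radially (horizontal, toward centre): N sinθ + μN cosθ = mv²/r. Vertically: N cosθ − μN sinθ = mg.
Dividing: v² = r g (sinθ + μcosθ)/(cosθ − μsinθ).
sinθ + μcosθ = 0.2181 + 0.247×0.9759 = 0.4592; cosθ − μsinθ = 0.9759 − 0.247×0.2181 = 0.9220.
v² = 90.9 × 9.81 × 0.4592/0.9220 = 444.1 m²/s², so v = 21.07 m/s.

21.1 m/s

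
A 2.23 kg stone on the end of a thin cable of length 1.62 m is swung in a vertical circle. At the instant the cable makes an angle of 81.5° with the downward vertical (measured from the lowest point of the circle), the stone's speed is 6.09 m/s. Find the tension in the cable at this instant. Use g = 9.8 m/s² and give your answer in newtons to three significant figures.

54.3 N

Take the radial direction toward the centre of the circle as positive. The component of the weight along the string toward the centre is −mg cos φ (φ measured from the bottom), so Newton's second law along the string gives T − mg cos φ = m v²/r.
cos 81.5° = 0.1478, so T = m(v²/r + g cos φ) = 2.23 × ((6.09)²/1.62 + 9.8 × 0.1478) = 2.23 × (22.89 + (1.449)) = 2.23 × 24.34 = 54.28 N.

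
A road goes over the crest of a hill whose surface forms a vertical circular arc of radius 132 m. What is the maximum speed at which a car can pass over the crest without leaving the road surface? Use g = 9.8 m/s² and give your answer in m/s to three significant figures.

At the crest the centre of the circle is below the car, so the net downward (centripetal) force is mg − N = mv²/r.
The car leaves the road when N → 0, giving v_max = √(g r) = √(9.8 × 132) = 35.97 m/s.

36.0 m/s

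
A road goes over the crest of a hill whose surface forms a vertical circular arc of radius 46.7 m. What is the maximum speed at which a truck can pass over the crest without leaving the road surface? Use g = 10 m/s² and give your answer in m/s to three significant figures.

At the crest the centre of the circle is below the truck, so the net downward (centripetal) force is mg − N = mv²/r.
The truck leaves the road when N → 0, giving v_max = √(g r) = √(10.0 × 46.7) = 21.61 m/s.

21.6 m/s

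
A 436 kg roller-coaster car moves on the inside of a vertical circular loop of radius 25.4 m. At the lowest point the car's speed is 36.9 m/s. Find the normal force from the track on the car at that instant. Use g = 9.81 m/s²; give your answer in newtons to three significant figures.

At the lowest point, N points up (toward the centre) and the weight mg points down (away from the centre), so the net inward force is N − mg = mv²/r.
N = m(v²/r + g) = 436 × ((36.9)²/25.4 + 9.81) = 436 × (53.61 + 9.81) = 436 × 63.42 = 27650 N.

27600 N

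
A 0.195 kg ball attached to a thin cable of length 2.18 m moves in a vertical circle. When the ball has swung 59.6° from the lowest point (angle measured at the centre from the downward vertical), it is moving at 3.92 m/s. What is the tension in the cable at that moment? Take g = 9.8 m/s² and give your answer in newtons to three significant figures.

2.34 N

Take the radial direction toward the centre of the circle as positive. The component of the weight along the string toward the centre is −mg cos φ (φ measured from the bottom), so Newton's second law along the string gives T − mg cos φ = m v²/r.
cos 59.6° = 0.5060, so T = m(v²/r + g cos φ) = 0.195 × ((3.92)²/2.18 + 9.8 × 0.5060) = 0.195 × (7.049 + (4.959)) = 0.195 × 12.01 = 2.342 N.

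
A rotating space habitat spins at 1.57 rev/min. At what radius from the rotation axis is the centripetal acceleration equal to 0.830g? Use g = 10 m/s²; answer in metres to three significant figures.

ω = 1.57 rev/min × 2π/60 = 0.1644 rad/s.
a_c = ω²r = 0.830g ⇒ r = 0.830 × 10.0 / (0.1644)² = 8.300/0.02703 = 307.1 m.

307 m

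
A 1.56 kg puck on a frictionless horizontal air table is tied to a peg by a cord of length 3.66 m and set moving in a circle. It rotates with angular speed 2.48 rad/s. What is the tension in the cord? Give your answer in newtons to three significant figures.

v = ωr = 2.48 × 3.66 = 9.077 m/s.
The tension is the only horizontal force, so it supplies the full centripetal force: T = m v²/r = 1.56 × (9.077)²/3.66 = 1.56 × 82.39/3.66 = 35.12 N.

35.1 N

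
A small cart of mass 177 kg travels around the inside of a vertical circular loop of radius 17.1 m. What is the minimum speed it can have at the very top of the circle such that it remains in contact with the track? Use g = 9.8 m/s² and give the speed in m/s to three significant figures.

12.9 m/s

At the highest point the centre is directly below, so both the weight and N act inward: N + mg = mv²/r.
At minimum speed N → 0, so mg = mv_min²/r ⇒ v_min = √(g r) = √(9.8 × 17.1) = 12.95 m/s.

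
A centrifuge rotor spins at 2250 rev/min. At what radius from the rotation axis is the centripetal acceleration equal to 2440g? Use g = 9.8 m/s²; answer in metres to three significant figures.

ω = 2250 rev/min × 2π/60 = 235.6 rad/s.
a_c = ω²r = 2440g ⇒ r = 2440 × 9.8 / (235.6)² = 23910/55520 = 0.4307 m.

0.431 m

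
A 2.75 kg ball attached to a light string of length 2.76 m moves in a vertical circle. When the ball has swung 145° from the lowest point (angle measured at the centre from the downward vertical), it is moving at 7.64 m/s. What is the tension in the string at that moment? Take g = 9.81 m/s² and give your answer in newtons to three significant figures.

36.1 N

Take the radial direction toward the centre of the circle as positive. The component of the weight along the string toward the centre is −mg cos φ (φ measured from the bottom), so Newton's second law along the string gives T − mg cos φ = m v²/r.
cos 145° = -0.8192, so T = m(v²/r + g cos φ) = 2.75 × ((7.64)²/2.76 + 9.81 × -0.8192) = 2.75 × (21.15 + (-8.036)) = 2.75 × 13.11 = 36.06 N.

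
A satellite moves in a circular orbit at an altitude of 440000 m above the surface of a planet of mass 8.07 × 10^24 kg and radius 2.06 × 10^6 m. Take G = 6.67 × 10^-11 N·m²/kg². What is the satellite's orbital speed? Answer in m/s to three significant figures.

14700 m/s

Orbital radius r = R + h = 2.06 × 10^6 + 440000 = 2.500 × 10^6 m.
Gravity supplies the centripetal force: G M m / r² = m v² / r, so v = √(GM/r).
v = √(6.67 × 10^-11 × 8.07 × 10^24 / 2.500 × 10^6) = √(2.153 × 10^8) = 14670 m/s.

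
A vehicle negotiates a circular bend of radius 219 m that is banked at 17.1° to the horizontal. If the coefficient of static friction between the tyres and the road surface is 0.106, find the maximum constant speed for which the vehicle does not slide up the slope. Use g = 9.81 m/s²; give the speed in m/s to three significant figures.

30.3 m/s

At the maximum speed, friction acts down the slope at its limiting value f = μN. Radially (horizontal, toward centre): N sinθ + μN cosθ = mv²/r. Vertically: N cosθ − μN sinθ = mg.
Dividing: v² = r g (sinθ + μcosθ)/(cosθ − μsinθ).
sinθ + μcosθ = 0.2940 + 0.106×0.9558 = 0.3954; cosθ − μsinθ = 0.9558 − 0.106×0.2940 = 0.9246.
v² = 219 × 9.81 × 0.3954/0.9246 = 918.6 m²/s², so v = 30.31 m/s.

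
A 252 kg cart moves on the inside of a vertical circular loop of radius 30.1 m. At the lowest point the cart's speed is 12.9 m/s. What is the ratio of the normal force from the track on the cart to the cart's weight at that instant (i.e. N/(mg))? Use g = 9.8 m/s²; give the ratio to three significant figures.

At the bottom, N − mg = mv²/r, so N = m(v²/r + g) and N/(mg) = v²/(rg) + 1 = (12.9)²/(30.1 × 9.8) + 1 = 0.5641 + 1 = 1.564.

1.56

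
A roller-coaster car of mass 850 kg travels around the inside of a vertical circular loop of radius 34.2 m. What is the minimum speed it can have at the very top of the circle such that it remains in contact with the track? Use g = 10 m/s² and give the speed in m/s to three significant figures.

At the highest point the centre is directly below, so both the weight and N act inward: N + mg = mv²/r.
At minimum speed N → 0, so mg = mv_min²/r ⇒ v_min = √(g r) = √(10.0 × 34.2) = 18.49 m/s.

18.5 m/s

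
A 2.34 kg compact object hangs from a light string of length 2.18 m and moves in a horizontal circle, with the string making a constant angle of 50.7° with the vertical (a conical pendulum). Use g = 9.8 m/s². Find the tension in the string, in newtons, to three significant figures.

Vertically the bob has no acceleration, so T cosθ = mg.
T = mg/cosθ = 2.34 × 9.8 / cos 50.7° = 22.93/0.6334 = 36.21 N.

36.2 N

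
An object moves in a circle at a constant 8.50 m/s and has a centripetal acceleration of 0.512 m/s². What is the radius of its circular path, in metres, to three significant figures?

a_c = v²/r ⇒ r = v²/a_c = (8.50)²/0.512 = 72.25/0.512 = 141.1 m.

141 m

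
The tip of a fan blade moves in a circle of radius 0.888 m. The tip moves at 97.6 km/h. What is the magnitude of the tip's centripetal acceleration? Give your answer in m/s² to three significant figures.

828 m/s²

v = 97.6 km/h = 97.6/3.6 = 27.11 m/s.
a_c = v²/r = (27.11)²/0.888 = 735.0/0.888 = 827.7 m/s².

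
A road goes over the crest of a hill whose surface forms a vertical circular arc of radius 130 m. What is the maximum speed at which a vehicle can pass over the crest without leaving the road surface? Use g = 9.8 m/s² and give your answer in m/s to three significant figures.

At the crest the centre of the circle is below the vehicle, so the net downward (centripetal) force is mg − N = mv²/r.
The vehicle leaves the road when N → 0, giving v_max = √(g r) = √(9.8 × 130) = 35.69 m/s.

35.7 m/s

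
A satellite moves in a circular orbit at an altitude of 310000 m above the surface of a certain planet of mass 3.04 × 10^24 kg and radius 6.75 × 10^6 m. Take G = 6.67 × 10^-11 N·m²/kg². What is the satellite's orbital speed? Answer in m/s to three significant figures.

5360 m/s

Orbital radius r = R + h = 6.75 × 10^6 + 310000 = 7.060 × 10^6 m.
Gravity supplies the centripetal force: G M m / r² = m v² / r, so v = √(GM/r).
v = √(6.67 × 10^-11 × 3.04 × 10^24 / 7.060 × 10^6) = √(2.872 × 10^7) = 5359 m/s.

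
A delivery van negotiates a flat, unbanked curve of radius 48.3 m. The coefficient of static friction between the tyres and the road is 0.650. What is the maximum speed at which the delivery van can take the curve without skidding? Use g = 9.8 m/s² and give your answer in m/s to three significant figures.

17.5 m/s

On a flat curve, static friction is the only horizontal force, so it must supply the full centripetal force: μ_s m g = m v²/r.
Mass cancels: v_max = √(μ_s g r) = √(0.650 × 9.8 × 48.3) = √307.7 = 17.54 m/s.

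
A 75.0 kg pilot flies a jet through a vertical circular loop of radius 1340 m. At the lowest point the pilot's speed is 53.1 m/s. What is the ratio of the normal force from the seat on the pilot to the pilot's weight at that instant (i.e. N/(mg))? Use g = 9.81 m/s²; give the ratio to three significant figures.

1.21

At the bottom, N − mg = mv²/r, so N = m(v²/r + g) and N/(mg) = v²/(rg) + 1 = (53.1)²/(1340 × 9.81) + 1 = 0.2145 + 1 = 1.214.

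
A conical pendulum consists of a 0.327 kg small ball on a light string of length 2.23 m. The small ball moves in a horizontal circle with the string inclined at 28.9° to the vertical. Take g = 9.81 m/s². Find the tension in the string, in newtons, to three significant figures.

Vertically the bob has no acceleration, so T cosθ = mg.
T = mg/cosθ = 0.327 × 9.81 / cos 28.9° = 3.208/0.8755 = 3.664 N.

3.66 N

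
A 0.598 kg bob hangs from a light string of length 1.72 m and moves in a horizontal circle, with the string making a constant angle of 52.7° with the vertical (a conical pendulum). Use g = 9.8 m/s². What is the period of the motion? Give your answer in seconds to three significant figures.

2.05 s

r = L sinθ = 1.368 m. From T sinθ = mω²r and T cosθ = mg: tanθ = ω²r/g, so ω² = g tanθ / r = g/(L cosθ).
ω = √(g/(L cosθ)) = √(9.8/(1.72 × 0.6060)) = √9.402 = 3.066 rad/s.
Period = 2π/ω = 2.049 s.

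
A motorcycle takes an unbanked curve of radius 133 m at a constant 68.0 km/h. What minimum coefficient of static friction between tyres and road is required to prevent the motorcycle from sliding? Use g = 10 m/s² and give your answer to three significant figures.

v = 68.0/3.6 = 18.89 m/s.
Friction provides the centripetal force: μ_s m g = m v²/r, so μ_s = v²/(g r) = (18.89)²/(10.0 × 133) = 356.8/1330 = 0.2683.

0.268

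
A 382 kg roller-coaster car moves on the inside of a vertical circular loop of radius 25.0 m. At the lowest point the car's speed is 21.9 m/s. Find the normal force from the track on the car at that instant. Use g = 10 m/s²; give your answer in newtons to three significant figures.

11100 N

At the lowest point, N points up (toward the centre) and the weight mg points down (away from the centre), so the net inward force is N − mg = mv²/r.
N = m(v²/r + g) = 382 × ((21.9)²/25.0 + 10.0) = 382 × (19.18 + 10.0) = 382 × 29.18 = 11150 N.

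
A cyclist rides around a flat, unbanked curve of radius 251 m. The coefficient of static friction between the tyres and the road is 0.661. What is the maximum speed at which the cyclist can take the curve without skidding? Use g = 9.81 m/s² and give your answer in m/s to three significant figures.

The only inward force on a level bend is static friction, so at the limit f_s = μ_s N = μ_s m g = m v²/r.
Mass cancels: v_max = √(μ_s g r) = √(0.661 × 9.81 × 251) = √1628 = 40.34 m/s.

40.3 m/s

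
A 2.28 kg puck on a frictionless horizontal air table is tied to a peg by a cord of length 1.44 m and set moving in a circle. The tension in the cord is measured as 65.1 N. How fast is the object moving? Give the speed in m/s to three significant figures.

6.41 m/s

T = m v²/r ⇒ v = √(T r / m) = √(65.1 × 1.44 / 2.28) = √41.12 = 6.412 m/s.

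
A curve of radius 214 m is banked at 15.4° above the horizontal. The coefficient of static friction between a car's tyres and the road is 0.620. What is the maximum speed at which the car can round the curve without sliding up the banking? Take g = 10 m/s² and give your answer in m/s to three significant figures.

At the maximum speed, friction acts down the slope at its limiting value f = μN. Radially (horizontal, toward centre): N sinθ + μN cosθ = mv²/r. Vertically: N cosθ − μN sinθ = mg.
Dividing: v² = r g (sinθ + μcosθ)/(cosθ − μsinθ).
sinθ + μcosθ = 0.2656 + 0.620×0.9641 = 0.8633; cosθ − μsinθ = 0.9641 − 0.620×0.2656 = 0.7995.
v² = 214 × 10.0 × 0.8633/0.7995 = 2311 m²/s², so v = 48.07 m/s.

48.1 m/s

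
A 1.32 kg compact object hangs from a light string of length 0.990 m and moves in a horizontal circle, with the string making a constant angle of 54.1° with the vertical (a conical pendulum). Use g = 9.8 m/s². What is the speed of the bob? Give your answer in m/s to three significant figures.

3.29 m/s

The radius of the circle is r = L sinθ = 0.990 × sin 54.1° = 0.8019 m.
Horizontally T sinθ = mv²/r and vertically T cosθ = mg, so tanθ = v²/(rg).
v = √(r g tanθ) = √(0.8019 × 9.8 × 1.381) = √10.86 = 3.295 m/s.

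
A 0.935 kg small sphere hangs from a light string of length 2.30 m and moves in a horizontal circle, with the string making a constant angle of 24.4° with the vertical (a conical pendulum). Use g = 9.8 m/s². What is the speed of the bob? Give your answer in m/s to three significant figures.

2.06 m/s

The radius of the circle is r = L sinθ = 2.30 × sin 24.4° = 0.9501 m.
Horizontally T sinθ = mv²/r and vertically T cosθ = mg, so tanθ = v²/(rg).
v = √(r g tanθ) = √(0.9501 × 9.8 × 0.4536) = √4.224 = 2.055 m/s.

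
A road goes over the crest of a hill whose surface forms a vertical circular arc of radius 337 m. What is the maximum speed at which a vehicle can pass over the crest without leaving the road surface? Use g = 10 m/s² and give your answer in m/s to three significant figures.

58.1 m/s

At the crest the centre of the circle is below the vehicle, so the net downward (centripetal) force is mg − N = mv²/r.
The vehicle leaves the road when N → 0, giving v_max = √(g r) = √(10.0 × 337) = 58.05 m/s.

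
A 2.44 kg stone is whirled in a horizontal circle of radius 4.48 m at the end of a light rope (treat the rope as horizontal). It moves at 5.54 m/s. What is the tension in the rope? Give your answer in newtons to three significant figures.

The tension is the only horizontal force, so it supplies the full centripetal force: T = m v²/r = 2.44 × (5.540)²/4.48 = 2.44 × 30.69/4.48 = 16.72 N.

16.7 N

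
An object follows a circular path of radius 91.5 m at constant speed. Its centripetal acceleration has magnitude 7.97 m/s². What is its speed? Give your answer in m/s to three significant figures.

27.0 m/s

a_c = v²/r ⇒ v = √(a_c · r) = √(7.97 × 91.5) = √729.3 = 27.00 m/s.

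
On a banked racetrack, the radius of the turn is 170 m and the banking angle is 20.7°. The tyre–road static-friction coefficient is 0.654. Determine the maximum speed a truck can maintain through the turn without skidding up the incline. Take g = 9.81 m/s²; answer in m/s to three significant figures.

At the maximum speed, friction acts down the slope at its limiting value f = μN. Radially (horizontal, toward centre): N sinθ + μN cosθ = mv²/r. Vertically: N cosθ − μN sinθ = mg.
Dividing: v² = r g (sinθ + μcosθ)/(cosθ − μsinθ).
sinθ + μcosθ = 0.3535 + 0.654×0.9354 = 0.9653; cosθ − μsinθ = 0.9354 − 0.654×0.3535 = 0.7043.
v² = 170 × 9.81 × 0.9653/0.7043 = 2286 m²/s², so v = 47.81 m/s.

47.8 m/s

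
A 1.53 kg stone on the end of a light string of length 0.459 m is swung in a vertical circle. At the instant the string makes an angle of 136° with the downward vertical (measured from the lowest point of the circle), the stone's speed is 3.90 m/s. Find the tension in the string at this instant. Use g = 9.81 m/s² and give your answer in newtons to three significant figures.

Take the radial direction toward the centre of the circle as positive. The component of the weight along the string toward the centre is −mg cos φ (φ measured from the bottom), so Newton's second law along the string gives T − mg cos φ = m v²/r.
cos 136° = -0.7193, so T = m(v²/r + g cos φ) = 1.53 × ((3.90)²/0.459 + 9.81 × -0.7193) = 1.53 × (33.14 + (-7.057)) = 1.53 × 26.08 = 39.90 N.

39.9 N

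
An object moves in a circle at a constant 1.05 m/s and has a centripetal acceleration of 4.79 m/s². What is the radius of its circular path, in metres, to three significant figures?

a_c = v²/r ⇒ r = v²/a_c = (1.05)²/4.79 = 1.102/4.79 = 0.2302 m.

0.230 m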